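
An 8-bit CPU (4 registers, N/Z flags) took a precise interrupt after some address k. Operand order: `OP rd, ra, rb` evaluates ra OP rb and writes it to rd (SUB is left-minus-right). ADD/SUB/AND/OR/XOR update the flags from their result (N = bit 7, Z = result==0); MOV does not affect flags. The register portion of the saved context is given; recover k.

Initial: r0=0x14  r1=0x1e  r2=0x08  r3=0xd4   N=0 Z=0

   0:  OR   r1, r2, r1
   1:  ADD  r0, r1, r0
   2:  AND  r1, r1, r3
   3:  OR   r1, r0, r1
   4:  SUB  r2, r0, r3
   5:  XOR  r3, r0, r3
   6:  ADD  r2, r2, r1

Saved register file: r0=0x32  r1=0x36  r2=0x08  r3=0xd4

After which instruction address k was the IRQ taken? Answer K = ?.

K = 3

after  0: r0=0x14 r1=0x1e r2=0x08 r3=0xd4  N=0 Z=0
after  1: r0=0x32 r1=0x1e r2=0x08 r3=0xd4  N=0 Z=0
after  2: r0=0x32 r1=0x14 r2=0x08 r3=0xd4  N=0 Z=0
after  3: r0=0x32 r1=0x36 r2=0x08 r3=0xd4  N=0 Z=0
-- IRQ taken; context saved, return-PC = 4 --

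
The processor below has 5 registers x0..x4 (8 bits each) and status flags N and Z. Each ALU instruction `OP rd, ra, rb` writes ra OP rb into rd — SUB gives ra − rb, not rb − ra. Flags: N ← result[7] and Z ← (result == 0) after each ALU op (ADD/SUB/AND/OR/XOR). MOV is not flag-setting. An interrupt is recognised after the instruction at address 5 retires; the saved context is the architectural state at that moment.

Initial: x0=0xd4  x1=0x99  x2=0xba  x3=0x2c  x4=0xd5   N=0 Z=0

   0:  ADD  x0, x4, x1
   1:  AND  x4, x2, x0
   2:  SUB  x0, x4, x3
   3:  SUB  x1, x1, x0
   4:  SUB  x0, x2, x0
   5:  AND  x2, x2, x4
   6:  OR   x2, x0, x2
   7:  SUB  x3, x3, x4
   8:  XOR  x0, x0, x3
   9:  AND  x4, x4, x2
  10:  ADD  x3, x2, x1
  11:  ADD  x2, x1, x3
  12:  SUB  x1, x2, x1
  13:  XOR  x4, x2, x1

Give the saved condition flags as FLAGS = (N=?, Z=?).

after  0: x0=0x6e x1=0x99 x2=0xba x3=0x2c x4=0xd5  N=0 Z=0
after  1: x0=0x6e x1=0x99 x2=0xba x3=0x2c x4=0x2a  N=0 Z=0
after  2: x0=0xfe x1=0x99 x2=0xba x3=0x2c x4=0x2a  N=1 Z=0
after  3: x0=0xfe x1=0x9b x2=0xba x3=0x2c x4=0x2a  N=1 Z=0
after  4: x0=0xbc x1=0x9b x2=0xba x3=0x2c x4=0x2a  N=1 Z=0
after  5: x0=0xbc x1=0x9b x2=0x2a x3=0x2c x4=0x2a  N=0 Z=0
-- IRQ taken; context saved, return-PC = 6 --

FLAGS = (N=0, Z=0)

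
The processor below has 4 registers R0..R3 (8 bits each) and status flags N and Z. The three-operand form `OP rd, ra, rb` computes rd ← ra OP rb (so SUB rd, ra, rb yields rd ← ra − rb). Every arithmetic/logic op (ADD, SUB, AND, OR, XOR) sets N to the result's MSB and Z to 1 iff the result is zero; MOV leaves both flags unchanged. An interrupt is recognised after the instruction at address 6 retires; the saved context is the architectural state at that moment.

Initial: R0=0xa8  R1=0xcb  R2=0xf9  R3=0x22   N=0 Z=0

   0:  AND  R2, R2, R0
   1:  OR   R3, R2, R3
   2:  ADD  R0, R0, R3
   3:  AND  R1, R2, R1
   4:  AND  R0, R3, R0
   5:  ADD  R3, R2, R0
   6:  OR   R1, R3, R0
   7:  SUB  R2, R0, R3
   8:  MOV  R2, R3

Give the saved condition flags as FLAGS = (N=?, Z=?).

after  0: R0=0xa8 R1=0xcb R2=0xa8 R3=0x22  N=1 Z=0
after  1: R0=0xa8 R1=0xcb R2=0xa8 R3=0xaa  N=1 Z=0
after  2: R0=0x52 R1=0xcb R2=0xa8 R3=0xaa  N=0 Z=0
after  3: R0=0x52 R1=0x88 R2=0xa8 R3=0xaa  N=1 Z=0
after  4: R0=0x02 R1=0x88 R2=0xa8 R3=0xaa  N=0 Z=0
after  5: R0=0x02 R1=0x88 R2=0xa8 R3=0xaa  N=1 Z=0
after  6: R0=0x02 R1=0xaa R2=0xa8 R3=0xaa  N=1 Z=0
-- IRQ taken; context saved, return-PC = 7 --

FLAGS = (N=1, Z=0)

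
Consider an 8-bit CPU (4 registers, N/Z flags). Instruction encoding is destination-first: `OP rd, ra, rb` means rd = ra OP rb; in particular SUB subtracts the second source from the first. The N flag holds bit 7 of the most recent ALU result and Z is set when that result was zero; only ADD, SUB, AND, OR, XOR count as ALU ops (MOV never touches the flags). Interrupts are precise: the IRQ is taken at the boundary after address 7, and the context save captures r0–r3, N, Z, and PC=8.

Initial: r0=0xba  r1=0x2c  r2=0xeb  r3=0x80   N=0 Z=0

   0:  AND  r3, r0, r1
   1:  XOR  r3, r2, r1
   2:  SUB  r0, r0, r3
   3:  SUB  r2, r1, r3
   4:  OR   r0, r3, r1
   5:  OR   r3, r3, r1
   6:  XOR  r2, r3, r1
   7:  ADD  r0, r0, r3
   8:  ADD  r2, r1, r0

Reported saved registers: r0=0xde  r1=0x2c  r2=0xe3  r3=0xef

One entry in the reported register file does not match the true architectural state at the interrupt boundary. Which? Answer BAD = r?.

BAD = r2

after  0: r0=0xba r1=0x2c r2=0xeb r3=0x28  N=0 Z=0
after  1: r0=0xba r1=0x2c r2=0xeb r3=0xc7  N=1 Z=0
after  2: r0=0xf3 r1=0x2c r2=0xeb r3=0xc7  N=1 Z=0
after  3: r0=0xf3 r1=0x2c r2=0x65 r3=0xc7  N=0 Z=0
after  4: r0=0xef r1=0x2c r2=0x65 r3=0xc7  N=1 Z=0
after  5: r0=0xef r1=0x2c r2=0x65 r3=0xef  N=1 Z=0
after  6: r0=0xef r1=0x2c r2=0xc3 r3=0xef  N=1 Z=0
after  7: r0=0xde r1=0x2c r2=0xc3 r3=0xef  N=1 Z=0
-- IRQ taken; context saved, return-PC = 8 --
mismatch: r2: reported 0xe3 vs actual 0xc3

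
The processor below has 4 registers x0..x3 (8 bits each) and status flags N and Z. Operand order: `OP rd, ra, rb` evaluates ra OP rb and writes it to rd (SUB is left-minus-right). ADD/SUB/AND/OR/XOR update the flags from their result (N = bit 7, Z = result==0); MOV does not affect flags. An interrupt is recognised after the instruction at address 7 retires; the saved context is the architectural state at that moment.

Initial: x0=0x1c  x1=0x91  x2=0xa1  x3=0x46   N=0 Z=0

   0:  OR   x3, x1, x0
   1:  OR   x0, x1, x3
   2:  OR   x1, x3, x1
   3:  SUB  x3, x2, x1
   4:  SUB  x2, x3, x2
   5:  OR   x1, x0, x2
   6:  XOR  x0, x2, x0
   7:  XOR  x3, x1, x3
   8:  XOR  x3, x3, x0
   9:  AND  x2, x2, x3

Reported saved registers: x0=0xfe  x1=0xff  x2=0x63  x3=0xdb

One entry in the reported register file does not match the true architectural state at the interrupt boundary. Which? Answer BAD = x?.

after  0: x0=0x1c x1=0x91 x2=0xa1 x3=0x9d  N=1 Z=0
after  1: x0=0x9d x1=0x91 x2=0xa1 x3=0x9d  N=1 Z=0
after  2: x0=0x9d x1=0x9d x2=0xa1 x3=0x9d  N=1 Z=0
after  3: x0=0x9d x1=0x9d x2=0xa1 x3=0x04  N=0 Z=0
after  4: x0=0x9d x1=0x9d x2=0x63 x3=0x04  N=0 Z=0
after  5: x0=0x9d x1=0xff x2=0x63 x3=0x04  N=1 Z=0
after  6: x0=0xfe x1=0xff x2=0x63 x3=0x04  N=1 Z=0
after  7: x0=0xfe x1=0xff x2=0x63 x3=0xfb  N=1 Z=0
-- IRQ taken; context saved, return-PC = 8 --
mismatch: x3: reported 0xdb vs actual 0xfb

BAD = x3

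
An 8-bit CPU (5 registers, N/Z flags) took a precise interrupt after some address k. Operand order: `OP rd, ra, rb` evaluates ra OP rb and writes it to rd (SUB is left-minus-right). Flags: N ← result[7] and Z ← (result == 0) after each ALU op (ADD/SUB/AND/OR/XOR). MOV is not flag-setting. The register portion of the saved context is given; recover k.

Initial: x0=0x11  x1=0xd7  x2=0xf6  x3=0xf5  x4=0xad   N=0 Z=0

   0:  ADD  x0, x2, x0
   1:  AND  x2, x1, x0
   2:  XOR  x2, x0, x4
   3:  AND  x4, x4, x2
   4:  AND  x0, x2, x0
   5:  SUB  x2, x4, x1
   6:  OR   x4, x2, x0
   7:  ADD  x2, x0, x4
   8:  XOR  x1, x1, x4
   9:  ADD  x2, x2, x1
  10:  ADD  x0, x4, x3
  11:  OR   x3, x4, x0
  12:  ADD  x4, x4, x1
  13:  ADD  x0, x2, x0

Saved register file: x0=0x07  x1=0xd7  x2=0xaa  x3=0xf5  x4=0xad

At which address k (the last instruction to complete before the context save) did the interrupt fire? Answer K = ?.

K = 2

after  0: x0=0x07 x1=0xd7 x2=0xf6 x3=0xf5 x4=0xad  N=0 Z=0
after  1: x0=0x07 x1=0xd7 x2=0x07 x3=0xf5 x4=0xad  N=0 Z=0
after  2: x0=0x07 x1=0xd7 x2=0xaa x3=0xf5 x4=0xad  N=1 Z=0
-- IRQ taken; context saved, return-PC = 3 --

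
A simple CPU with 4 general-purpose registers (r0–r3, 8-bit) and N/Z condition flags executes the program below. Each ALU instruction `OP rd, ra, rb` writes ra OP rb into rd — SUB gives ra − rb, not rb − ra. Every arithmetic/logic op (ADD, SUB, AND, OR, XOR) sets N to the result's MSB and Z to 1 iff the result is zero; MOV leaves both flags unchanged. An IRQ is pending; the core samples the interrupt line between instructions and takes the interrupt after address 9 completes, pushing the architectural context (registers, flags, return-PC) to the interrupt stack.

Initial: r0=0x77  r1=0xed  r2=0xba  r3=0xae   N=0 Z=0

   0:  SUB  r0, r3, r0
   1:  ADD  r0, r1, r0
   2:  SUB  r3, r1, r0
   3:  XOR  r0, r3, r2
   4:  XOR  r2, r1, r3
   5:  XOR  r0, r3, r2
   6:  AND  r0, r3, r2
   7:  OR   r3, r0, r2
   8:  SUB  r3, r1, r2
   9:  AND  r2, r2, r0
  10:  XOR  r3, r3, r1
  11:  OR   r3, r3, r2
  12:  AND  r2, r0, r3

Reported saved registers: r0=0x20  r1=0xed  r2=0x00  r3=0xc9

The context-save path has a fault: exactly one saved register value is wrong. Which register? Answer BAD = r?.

BAD = r0

after  0: r0=0x37 r1=0xed r2=0xba r3=0xae  N=0 Z=0
after  1: r0=0x24 r1=0xed r2=0xba r3=0xae  N=0 Z=0
after  2: r0=0x24 r1=0xed r2=0xba r3=0xc9  N=1 Z=0
after  3: r0=0x73 r1=0xed r2=0xba r3=0xc9  N=0 Z=0
after  4: r0=0x73 r1=0xed r2=0x24 r3=0xc9  N=0 Z=0
after  5: r0=0xed r1=0xed r2=0x24 r3=0xc9  N=1 Z=0
after  6: r0=0x00 r1=0xed r2=0x24 r3=0xc9  N=0 Z=1
after  7: r0=0x00 r1=0xed r2=0x24 r3=0x24  N=0 Z=0
after  8: r0=0x00 r1=0xed r2=0x24 r3=0xc9  N=1 Z=0
after  9: r0=0x00 r1=0xed r2=0x00 r3=0xc9  N=0 Z=1
-- IRQ taken; context saved, return-PC = 10 --
mismatch: r0: reported 0x20 vs actual 0x00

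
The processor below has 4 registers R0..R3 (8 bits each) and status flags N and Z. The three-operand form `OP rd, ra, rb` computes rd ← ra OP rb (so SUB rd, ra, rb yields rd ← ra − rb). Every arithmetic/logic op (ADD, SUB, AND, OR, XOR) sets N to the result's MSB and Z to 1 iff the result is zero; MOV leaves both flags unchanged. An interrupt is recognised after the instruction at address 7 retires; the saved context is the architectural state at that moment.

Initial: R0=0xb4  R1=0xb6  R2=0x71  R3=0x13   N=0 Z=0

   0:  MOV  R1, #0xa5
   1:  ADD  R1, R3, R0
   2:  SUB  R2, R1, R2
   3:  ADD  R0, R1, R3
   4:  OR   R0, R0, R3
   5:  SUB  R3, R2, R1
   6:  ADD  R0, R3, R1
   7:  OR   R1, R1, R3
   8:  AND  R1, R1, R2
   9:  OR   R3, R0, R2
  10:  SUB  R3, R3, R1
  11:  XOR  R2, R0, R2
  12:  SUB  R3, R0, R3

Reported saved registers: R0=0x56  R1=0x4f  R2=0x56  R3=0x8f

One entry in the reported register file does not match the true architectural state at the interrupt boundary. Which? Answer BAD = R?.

BAD = R1

after  0: R0=0xb4 R1=0xa5 R2=0x71 R3=0x13  N=0 Z=0
after  1: R0=0xb4 R1=0xc7 R2=0x71 R3=0x13  N=1 Z=0
after  2: R0=0xb4 R1=0xc7 R2=0x56 R3=0x13  N=0 Z=0
after  3: R0=0xda R1=0xc7 R2=0x56 R3=0x13  N=1 Z=0
after  4: R0=0xdb R1=0xc7 R2=0x56 R3=0x13  N=1 Z=0
after  5: R0=0xdb R1=0xc7 R2=0x56 R3=0x8f  N=1 Z=0
after  6: R0=0x56 R1=0xc7 R2=0x56 R3=0x8f  N=0 Z=0
after  7: R0=0x56 R1=0xcf R2=0x56 R3=0x8f  N=1 Z=0
-- IRQ taken; context saved, return-PC = 8 --
mismatch: R1: reported 0x4f vs actual 0xcf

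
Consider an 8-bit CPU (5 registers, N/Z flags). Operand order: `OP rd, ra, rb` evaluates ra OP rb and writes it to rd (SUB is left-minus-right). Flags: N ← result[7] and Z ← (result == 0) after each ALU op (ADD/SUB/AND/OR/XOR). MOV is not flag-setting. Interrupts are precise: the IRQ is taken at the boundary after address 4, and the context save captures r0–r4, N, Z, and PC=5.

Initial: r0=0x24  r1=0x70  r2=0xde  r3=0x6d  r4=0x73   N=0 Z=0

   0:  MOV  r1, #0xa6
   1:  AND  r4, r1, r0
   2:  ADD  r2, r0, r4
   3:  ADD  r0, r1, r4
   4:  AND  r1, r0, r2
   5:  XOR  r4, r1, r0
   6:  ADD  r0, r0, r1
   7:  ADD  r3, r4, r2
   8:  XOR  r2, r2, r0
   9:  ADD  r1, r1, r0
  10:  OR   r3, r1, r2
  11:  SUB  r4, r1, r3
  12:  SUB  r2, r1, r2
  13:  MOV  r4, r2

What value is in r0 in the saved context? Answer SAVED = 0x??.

after  0: r0=0x24 r1=0xa6 r2=0xde r3=0x6d r4=0x73  N=0 Z=0
after  1: r0=0x24 r1=0xa6 r2=0xde r3=0x6d r4=0x24  N=0 Z=0
after  2: r0=0x24 r1=0xa6 r2=0x48 r3=0x6d r4=0x24  N=0 Z=0
after  3: r0=0xca r1=0xa6 r2=0x48 r3=0x6d r4=0x24  N=1 Z=0
after  4: r0=0xca r1=0x48 r2=0x48 r3=0x6d r4=0x24  N=0 Z=0
-- IRQ taken; context saved, return-PC = 5 --

SAVED = 0xca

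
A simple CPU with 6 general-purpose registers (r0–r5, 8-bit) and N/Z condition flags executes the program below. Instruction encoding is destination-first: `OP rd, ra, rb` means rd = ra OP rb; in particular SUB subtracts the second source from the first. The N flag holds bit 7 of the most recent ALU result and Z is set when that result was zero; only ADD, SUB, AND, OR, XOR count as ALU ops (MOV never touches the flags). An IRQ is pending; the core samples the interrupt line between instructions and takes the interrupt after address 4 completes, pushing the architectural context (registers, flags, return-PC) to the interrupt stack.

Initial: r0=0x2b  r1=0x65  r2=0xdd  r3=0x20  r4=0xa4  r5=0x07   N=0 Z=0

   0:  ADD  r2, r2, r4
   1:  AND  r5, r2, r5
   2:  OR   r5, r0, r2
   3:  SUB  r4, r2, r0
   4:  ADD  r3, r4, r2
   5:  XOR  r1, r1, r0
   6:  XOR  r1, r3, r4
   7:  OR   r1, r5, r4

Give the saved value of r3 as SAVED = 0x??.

SAVED = 0xd7

after  0: r0=0x2b r1=0x65 r2=0x81 r3=0x20 r4=0xa4 r5=0x07  N=1 Z=0
after  1: r0=0x2b r1=0x65 r2=0x81 r3=0x20 r4=0xa4 r5=0x01  N=0 Z=0
after  2: r0=0x2b r1=0x65 r2=0x81 r3=0x20 r4=0xa4 r5=0xab  N=1 Z=0
after  3: r0=0x2b r1=0x65 r2=0x81 r3=0x20 r4=0x56 r5=0xab  N=0 Z=0
after  4: r0=0x2b r1=0x65 r2=0x81 r3=0xd7 r4=0x56 r5=0xab  N=1 Z=0
-- IRQ taken; context saved, return-PC = 5 --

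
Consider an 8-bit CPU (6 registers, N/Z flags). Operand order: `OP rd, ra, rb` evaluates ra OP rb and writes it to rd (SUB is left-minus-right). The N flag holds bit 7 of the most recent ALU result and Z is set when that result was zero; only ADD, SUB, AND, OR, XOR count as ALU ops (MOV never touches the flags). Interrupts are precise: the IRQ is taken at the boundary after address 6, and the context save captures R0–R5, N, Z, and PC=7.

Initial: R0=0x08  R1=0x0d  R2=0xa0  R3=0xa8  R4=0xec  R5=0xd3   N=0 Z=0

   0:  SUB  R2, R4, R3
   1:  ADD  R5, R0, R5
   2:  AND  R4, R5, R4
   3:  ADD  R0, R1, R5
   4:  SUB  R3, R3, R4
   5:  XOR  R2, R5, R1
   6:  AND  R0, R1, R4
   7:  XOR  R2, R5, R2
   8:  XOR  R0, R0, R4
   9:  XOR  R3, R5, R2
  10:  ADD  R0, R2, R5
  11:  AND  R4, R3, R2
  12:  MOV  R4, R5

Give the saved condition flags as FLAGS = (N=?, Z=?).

after  0: R0=0x08 R1=0x0d R2=0x44 R3=0xa8 R4=0xec R5=0xd3  N=0 Z=0
after  1: R0=0x08 R1=0x0d R2=0x44 R3=0xa8 R4=0xec R5=0xdb  N=1 Z=0
after  2: R0=0x08 R1=0x0d R2=0x44 R3=0xa8 R4=0xc8 R5=0xdb  N=1 Z=0
after  3: R0=0xe8 R1=0x0d R2=0x44 R3=0xa8 R4=0xc8 R5=0xdb  N=1 Z=0
after  4: R0=0xe8 R1=0x0d R2=0x44 R3=0xe0 R4=0xc8 R5=0xdb  N=1 Z=0
after  5: R0=0xe8 R1=0x0d R2=0xd6 R3=0xe0 R4=0xc8 R5=0xdb  N=1 Z=0
after  6: R0=0x08 R1=0x0d R2=0xd6 R3=0xe0 R4=0xc8 R5=0xdb  N=0 Z=0
-- IRQ taken; context saved, return-PC = 7 --

FLAGS = (N=0, Z=0)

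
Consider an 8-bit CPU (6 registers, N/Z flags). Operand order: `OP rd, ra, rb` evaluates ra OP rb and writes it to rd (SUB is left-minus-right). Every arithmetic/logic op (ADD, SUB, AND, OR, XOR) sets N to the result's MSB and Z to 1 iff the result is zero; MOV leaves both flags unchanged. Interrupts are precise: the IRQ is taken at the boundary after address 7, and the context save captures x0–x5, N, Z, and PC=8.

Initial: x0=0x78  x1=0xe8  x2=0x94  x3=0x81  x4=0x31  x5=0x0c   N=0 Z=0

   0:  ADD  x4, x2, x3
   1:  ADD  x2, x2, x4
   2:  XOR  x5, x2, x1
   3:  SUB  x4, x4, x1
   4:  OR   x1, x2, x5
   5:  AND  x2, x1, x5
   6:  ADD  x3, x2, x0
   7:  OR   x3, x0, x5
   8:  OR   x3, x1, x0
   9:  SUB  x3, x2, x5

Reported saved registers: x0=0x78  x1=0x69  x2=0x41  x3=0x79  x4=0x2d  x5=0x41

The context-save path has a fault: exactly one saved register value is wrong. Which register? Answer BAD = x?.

after  0: x0=0x78 x1=0xe8 x2=0x94 x3=0x81 x4=0x15 x5=0x0c  N=0 Z=0
after  1: x0=0x78 x1=0xe8 x2=0xa9 x3=0x81 x4=0x15 x5=0x0c  N=1 Z=0
after  2: x0=0x78 x1=0xe8 x2=0xa9 x3=0x81 x4=0x15 x5=0x41  N=0 Z=0
after  3: x0=0x78 x1=0xe8 x2=0xa9 x3=0x81 x4=0x2d x5=0x41  N=0 Z=0
after  4: x0=0x78 x1=0xe9 x2=0xa9 x3=0x81 x4=0x2d x5=0x41  N=1 Z=0
after  5: x0=0x78 x1=0xe9 x2=0x41 x3=0x81 x4=0x2d x5=0x41  N=0 Z=0
after  6: x0=0x78 x1=0xe9 x2=0x41 x3=0xb9 x4=0x2d x5=0x41  N=1 Z=0
after  7: x0=0x78 x1=0xe9 x2=0x41 x3=0x79 x4=0x2d x5=0x41  N=0 Z=0
-- IRQ taken; context saved, return-PC = 8 --
mismatch: x1: reported 0x69 vs actual 0xe9

BAD = x1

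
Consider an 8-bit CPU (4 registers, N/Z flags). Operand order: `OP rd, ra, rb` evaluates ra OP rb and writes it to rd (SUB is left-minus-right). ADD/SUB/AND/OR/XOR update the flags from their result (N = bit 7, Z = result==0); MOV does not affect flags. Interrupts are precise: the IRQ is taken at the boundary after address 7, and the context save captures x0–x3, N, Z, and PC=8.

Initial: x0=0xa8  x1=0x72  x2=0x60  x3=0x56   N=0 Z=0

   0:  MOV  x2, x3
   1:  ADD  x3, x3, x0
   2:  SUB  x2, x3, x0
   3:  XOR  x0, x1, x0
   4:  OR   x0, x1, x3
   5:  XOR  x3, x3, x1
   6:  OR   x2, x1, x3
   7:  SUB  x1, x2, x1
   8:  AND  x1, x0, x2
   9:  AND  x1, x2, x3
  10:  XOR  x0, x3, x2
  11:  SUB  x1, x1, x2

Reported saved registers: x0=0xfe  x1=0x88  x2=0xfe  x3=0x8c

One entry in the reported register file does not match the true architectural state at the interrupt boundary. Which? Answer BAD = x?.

after  0: x0=0xa8 x1=0x72 x2=0x56 x3=0x56  N=0 Z=0
after  1: x0=0xa8 x1=0x72 x2=0x56 x3=0xfe  N=1 Z=0
after  2: x0=0xa8 x1=0x72 x2=0x56 x3=0xfe  N=0 Z=0
after  3: x0=0xda x1=0x72 x2=0x56 x3=0xfe  N=1 Z=0
after  4: x0=0xfe x1=0x72 x2=0x56 x3=0xfe  N=1 Z=0
after  5: x0=0xfe x1=0x72 x2=0x56 x3=0x8c  N=1 Z=0
after  6: x0=0xfe x1=0x72 x2=0xfe x3=0x8c  N=1 Z=0
after  7: x0=0xfe x1=0x8c x2=0xfe x3=0x8c  N=1 Z=0
-- IRQ taken; context saved, return-PC = 8 --
mismatch: x1: reported 0x88 vs actual 0x8c

BAD = x1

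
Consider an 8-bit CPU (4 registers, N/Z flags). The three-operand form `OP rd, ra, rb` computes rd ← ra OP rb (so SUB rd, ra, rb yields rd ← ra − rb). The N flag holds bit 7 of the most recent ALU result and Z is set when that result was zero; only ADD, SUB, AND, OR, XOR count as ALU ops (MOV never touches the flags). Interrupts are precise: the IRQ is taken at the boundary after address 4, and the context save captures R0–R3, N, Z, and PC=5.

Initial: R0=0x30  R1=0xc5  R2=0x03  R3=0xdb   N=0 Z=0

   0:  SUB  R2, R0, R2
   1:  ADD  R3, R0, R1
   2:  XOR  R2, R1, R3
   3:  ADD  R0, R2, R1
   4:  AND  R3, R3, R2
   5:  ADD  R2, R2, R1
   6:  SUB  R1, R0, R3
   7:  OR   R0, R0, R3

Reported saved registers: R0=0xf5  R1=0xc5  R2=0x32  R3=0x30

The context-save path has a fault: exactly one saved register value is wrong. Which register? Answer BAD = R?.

after  0: R0=0x30 R1=0xc5 R2=0x2d R3=0xdb  N=0 Z=0
after  1: R0=0x30 R1=0xc5 R2=0x2d R3=0xf5  N=1 Z=0
after  2: R0=0x30 R1=0xc5 R2=0x30 R3=0xf5  N=0 Z=0
after  3: R0=0xf5 R1=0xc5 R2=0x30 R3=0xf5  N=1 Z=0
after  4: R0=0xf5 R1=0xc5 R2=0x30 R3=0x30  N=0 Z=0
-- IRQ taken; context saved, return-PC = 5 --
mismatch: R2: reported 0x32 vs actual 0x30

BAD = R2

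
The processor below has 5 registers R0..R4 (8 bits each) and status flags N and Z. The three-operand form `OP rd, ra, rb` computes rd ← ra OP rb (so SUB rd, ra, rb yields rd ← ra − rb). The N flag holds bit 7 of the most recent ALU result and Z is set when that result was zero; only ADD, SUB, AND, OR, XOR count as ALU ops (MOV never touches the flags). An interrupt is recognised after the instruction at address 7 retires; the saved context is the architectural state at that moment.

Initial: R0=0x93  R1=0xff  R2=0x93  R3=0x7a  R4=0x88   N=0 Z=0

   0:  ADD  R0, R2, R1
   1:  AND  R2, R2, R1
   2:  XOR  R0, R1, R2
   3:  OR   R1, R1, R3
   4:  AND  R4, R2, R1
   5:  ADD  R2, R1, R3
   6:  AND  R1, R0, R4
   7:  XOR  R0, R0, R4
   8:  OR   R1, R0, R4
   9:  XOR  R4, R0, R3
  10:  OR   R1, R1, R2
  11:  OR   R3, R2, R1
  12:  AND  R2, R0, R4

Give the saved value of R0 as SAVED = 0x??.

SAVED = 0xff

after  0: R0=0x92 R1=0xff R2=0x93 R3=0x7a R4=0x88  N=1 Z=0
after  1: R0=0x92 R1=0xff R2=0x93 R3=0x7a R4=0x88  N=1 Z=0
after  2: R0=0x6c R1=0xff R2=0x93 R3=0x7a R4=0x88  N=0 Z=0
after  3: R0=0x6c R1=0xff R2=0x93 R3=0x7a R4=0x88  N=1 Z=0
after  4: R0=0x6c R1=0xff R2=0x93 R3=0x7a R4=0x93  N=1 Z=0
after  5: R0=0x6c R1=0xff R2=0x79 R3=0x7a R4=0x93  N=0 Z=0
after  6: R0=0x6c R1=0x00 R2=0x79 R3=0x7a R4=0x93  N=0 Z=1
after  7: R0=0xff R1=0x00 R2=0x79 R3=0x7a R4=0x93  N=1 Z=0
-- IRQ taken; context saved, return-PC = 8 --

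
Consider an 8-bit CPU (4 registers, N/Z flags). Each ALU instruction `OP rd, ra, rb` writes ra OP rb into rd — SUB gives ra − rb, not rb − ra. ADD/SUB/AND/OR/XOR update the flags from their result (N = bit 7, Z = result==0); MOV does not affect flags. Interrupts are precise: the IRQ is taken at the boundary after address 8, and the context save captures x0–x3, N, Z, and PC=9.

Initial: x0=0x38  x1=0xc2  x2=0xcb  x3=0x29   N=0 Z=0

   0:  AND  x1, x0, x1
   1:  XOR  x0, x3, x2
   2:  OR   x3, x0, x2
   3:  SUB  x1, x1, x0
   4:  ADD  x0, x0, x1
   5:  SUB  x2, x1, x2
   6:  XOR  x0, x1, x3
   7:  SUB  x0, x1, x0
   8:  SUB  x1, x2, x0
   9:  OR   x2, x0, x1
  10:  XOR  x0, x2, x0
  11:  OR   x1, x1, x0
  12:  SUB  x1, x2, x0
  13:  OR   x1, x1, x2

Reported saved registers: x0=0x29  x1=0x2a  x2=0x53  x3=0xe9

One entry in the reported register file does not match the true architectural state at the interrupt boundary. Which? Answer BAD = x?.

after  0: x0=0x38 x1=0x00 x2=0xcb x3=0x29  N=0 Z=1
after  1: x0=0xe2 x1=0x00 x2=0xcb x3=0x29  N=1 Z=0
after  2: x0=0xe2 x1=0x00 x2=0xcb x3=0xeb  N=1 Z=0
after  3: x0=0xe2 x1=0x1e x2=0xcb x3=0xeb  N=0 Z=0
after  4: x0=0x00 x1=0x1e x2=0xcb x3=0xeb  N=0 Z=1
after  5: x0=0x00 x1=0x1e x2=0x53 x3=0xeb  N=0 Z=0
after  6: x0=0xf5 x1=0x1e x2=0x53 x3=0xeb  N=1 Z=0
after  7: x0=0x29 x1=0x1e x2=0x53 x3=0xeb  N=0 Z=0
after  8: x0=0x29 x1=0x2a x2=0x53 x3=0xeb  N=0 Z=0
-- IRQ taken; context saved, return-PC = 9 --
mismatch: x3: reported 0xe9 vs actual 0xeb

BAD = x3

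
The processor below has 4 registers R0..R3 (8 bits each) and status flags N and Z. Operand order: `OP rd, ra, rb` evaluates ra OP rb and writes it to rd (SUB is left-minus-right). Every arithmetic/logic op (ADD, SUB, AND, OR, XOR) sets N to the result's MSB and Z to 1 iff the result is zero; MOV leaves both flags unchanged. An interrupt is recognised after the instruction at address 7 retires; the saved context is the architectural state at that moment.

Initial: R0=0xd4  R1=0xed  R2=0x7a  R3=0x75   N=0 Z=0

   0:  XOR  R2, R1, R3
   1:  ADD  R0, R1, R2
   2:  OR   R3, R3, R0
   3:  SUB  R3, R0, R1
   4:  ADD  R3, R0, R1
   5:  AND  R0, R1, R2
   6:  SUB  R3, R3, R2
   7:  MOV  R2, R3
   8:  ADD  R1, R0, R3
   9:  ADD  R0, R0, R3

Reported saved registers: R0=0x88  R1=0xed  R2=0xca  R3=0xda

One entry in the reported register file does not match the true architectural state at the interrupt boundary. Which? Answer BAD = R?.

BAD = R2

after  0: R0=0xd4 R1=0xed R2=0x98 R3=0x75  N=1 Z=0
after  1: R0=0x85 R1=0xed R2=0x98 R3=0x75  N=1 Z=0
after  2: R0=0x85 R1=0xed R2=0x98 R3=0xf5  N=1 Z=0
after  3: R0=0x85 R1=0xed R2=0x98 R3=0x98  N=1 Z=0
after  4: R0=0x85 R1=0xed R2=0x98 R3=0x72  N=0 Z=0
after  5: R0=0x88 R1=0xed R2=0x98 R3=0x72  N=1 Z=0
after  6: R0=0x88 R1=0xed R2=0x98 R3=0xda  N=1 Z=0
after  7: R0=0x88 R1=0xed R2=0xda R3=0xda  N=1 Z=0
-- IRQ taken; context saved, return-PC = 8 --
mismatch: R2: reported 0xca vs actual 0xda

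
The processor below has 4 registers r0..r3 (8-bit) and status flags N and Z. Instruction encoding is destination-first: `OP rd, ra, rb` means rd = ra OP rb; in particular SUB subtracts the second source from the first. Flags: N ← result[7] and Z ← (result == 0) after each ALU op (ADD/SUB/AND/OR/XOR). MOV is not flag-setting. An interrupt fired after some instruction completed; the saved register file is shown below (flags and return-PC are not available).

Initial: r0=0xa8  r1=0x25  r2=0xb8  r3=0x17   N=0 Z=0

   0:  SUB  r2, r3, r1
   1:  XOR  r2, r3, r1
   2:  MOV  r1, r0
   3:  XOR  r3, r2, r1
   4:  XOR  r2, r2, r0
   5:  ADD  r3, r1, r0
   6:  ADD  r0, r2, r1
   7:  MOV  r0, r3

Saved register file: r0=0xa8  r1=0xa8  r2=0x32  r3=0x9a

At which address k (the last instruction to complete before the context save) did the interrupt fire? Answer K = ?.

after  0: r0=0xa8 r1=0x25 r2=0xf2 r3=0x17  N=1 Z=0
after  1: r0=0xa8 r1=0x25 r2=0x32 r3=0x17  N=0 Z=0
after  2: r0=0xa8 r1=0xa8 r2=0x32 r3=0x17  N=0 Z=0
after  3: r0=0xa8 r1=0xa8 r2=0x32 r3=0x9a  N=1 Z=0
-- IRQ taken; context saved, return-PC = 4 --

K = 3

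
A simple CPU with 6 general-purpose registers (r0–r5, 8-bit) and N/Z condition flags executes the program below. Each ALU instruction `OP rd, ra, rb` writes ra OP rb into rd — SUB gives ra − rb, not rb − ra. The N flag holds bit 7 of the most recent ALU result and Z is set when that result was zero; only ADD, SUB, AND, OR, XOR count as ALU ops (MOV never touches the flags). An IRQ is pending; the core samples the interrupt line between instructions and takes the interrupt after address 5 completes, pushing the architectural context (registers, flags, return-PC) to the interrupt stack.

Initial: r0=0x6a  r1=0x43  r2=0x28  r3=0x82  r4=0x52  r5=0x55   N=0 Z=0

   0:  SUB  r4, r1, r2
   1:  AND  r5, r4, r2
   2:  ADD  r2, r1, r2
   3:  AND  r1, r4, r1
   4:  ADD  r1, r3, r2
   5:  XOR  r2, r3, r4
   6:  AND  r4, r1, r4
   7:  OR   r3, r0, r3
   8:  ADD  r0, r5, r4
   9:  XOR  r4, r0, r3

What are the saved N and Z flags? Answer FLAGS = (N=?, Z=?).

FLAGS = (N=1, Z=0)

after  0: r0=0x6a r1=0x43 r2=0x28 r3=0x82 r4=0x1b r5=0x55  N=0 Z=0
after  1: r0=0x6a r1=0x43 r2=0x28 r3=0x82 r4=0x1b r5=0x08  N=0 Z=0
after  2: r0=0x6a r1=0x43 r2=0x6b r3=0x82 r4=0x1b r5=0x08  N=0 Z=0
after  3: r0=0x6a r1=0x03 r2=0x6b r3=0x82 r4=0x1b r5=0x08  N=0 Z=0
after  4: r0=0x6a r1=0xed r2=0x6b r3=0x82 r4=0x1b r5=0x08  N=1 Z=0
after  5: r0=0x6a r1=0xed r2=0x99 r3=0x82 r4=0x1b r5=0x08  N=1 Z=0
-- IRQ taken; context saved, return-PC = 6 --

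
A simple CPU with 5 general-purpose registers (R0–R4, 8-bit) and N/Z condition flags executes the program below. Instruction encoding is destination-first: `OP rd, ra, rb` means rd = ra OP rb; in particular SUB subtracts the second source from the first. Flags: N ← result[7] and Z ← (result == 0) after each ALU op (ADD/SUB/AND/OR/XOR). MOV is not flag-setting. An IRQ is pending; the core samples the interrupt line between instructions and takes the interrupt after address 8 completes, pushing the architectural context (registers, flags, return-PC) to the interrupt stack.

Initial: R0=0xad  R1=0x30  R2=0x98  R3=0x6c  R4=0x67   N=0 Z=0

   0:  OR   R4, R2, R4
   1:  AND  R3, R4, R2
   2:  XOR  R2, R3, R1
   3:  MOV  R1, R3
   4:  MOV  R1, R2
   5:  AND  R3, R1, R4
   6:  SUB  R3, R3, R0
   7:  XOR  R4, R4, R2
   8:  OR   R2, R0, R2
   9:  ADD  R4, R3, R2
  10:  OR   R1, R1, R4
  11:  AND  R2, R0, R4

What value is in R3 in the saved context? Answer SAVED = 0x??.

SAVED = 0xfb

after  0: R0=0xad R1=0x30 R2=0x98 R3=0x6c R4=0xff  N=1 Z=0
after  1: R0=0xad R1=0x30 R2=0x98 R3=0x98 R4=0xff  N=1 Z=0
after  2: R0=0xad R1=0x30 R2=0xa8 R3=0x98 R4=0xff  N=1 Z=0
after  3: R0=0xad R1=0x98 R2=0xa8 R3=0x98 R4=0xff  N=1 Z=0
after  4: R0=0xad R1=0xa8 R2=0xa8 R3=0x98 R4=0xff  N=1 Z=0
after  5: R0=0xad R1=0xa8 R2=0xa8 R3=0xa8 R4=0xff  N=1 Z=0
after  6: R0=0xad R1=0xa8 R2=0xa8 R3=0xfb R4=0xff  N=1 Z=0
after  7: R0=0xad R1=0xa8 R2=0xa8 R3=0xfb R4=0x57  N=0 Z=0
after  8: R0=0xad R1=0xa8 R2=0xad R3=0xfb R4=0x57  N=1 Z=0
-- IRQ taken; context saved, return-PC = 9 --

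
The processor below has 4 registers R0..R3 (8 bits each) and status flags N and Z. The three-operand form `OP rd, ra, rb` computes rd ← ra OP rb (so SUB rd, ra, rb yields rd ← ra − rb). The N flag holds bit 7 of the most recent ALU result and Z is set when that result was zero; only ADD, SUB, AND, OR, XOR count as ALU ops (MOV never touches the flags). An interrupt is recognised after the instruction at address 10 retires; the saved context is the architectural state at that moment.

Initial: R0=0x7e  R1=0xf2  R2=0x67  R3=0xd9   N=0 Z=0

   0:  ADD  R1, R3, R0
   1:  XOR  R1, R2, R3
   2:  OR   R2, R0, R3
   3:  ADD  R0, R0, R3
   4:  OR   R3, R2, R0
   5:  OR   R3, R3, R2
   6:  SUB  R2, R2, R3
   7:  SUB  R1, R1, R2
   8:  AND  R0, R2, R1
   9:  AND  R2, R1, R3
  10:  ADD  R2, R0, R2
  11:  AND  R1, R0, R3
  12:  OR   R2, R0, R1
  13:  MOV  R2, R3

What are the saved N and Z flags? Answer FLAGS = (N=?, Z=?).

after  0: R0=0x7e R1=0x57 R2=0x67 R3=0xd9  N=0 Z=0
after  1: R0=0x7e R1=0xbe R2=0x67 R3=0xd9  N=1 Z=0
after  2: R0=0x7e R1=0xbe R2=0xff R3=0xd9  N=1 Z=0
after  3: R0=0x57 R1=0xbe R2=0xff R3=0xd9  N=0 Z=0
after  4: R0=0x57 R1=0xbe R2=0xff R3=0xff  N=1 Z=0
after  5: R0=0x57 R1=0xbe R2=0xff R3=0xff  N=1 Z=0
after  6: R0=0x57 R1=0xbe R2=0x00 R3=0xff  N=0 Z=1
after  7: R0=0x57 R1=0xbe R2=0x00 R3=0xff  N=1 Z=0
after  8: R0=0x00 R1=0xbe R2=0x00 R3=0xff  N=0 Z=1
after  9: R0=0x00 R1=0xbe R2=0xbe R3=0xff  N=1 Z=0
after 10: R0=0x00 R1=0xbe R2=0xbe R3=0xff  N=1 Z=0
-- IRQ taken; context saved, return-PC = 11 --

FLAGS = (N=1, Z=0)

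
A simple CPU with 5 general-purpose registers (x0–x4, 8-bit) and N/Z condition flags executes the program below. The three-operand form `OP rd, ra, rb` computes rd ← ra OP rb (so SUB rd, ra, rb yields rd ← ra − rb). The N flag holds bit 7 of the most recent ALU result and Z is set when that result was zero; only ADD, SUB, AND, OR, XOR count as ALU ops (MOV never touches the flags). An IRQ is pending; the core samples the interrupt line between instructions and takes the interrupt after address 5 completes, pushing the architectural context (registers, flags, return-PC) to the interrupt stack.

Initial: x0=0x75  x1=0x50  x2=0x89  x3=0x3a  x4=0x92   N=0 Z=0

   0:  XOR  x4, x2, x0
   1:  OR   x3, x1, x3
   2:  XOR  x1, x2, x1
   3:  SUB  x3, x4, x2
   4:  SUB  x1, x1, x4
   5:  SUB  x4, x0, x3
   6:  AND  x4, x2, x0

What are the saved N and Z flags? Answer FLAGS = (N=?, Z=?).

after  0: x0=0x75 x1=0x50 x2=0x89 x3=0x3a x4=0xfc  N=1 Z=0
after  1: x0=0x75 x1=0x50 x2=0x89 x3=0x7a x4=0xfc  N=0 Z=0
after  2: x0=0x75 x1=0xd9 x2=0x89 x3=0x7a x4=0xfc  N=1 Z=0
after  3: x0=0x75 x1=0xd9 x2=0x89 x3=0x73 x4=0xfc  N=0 Z=0
after  4: x0=0x75 x1=0xdd x2=0x89 x3=0x73 x4=0xfc  N=1 Z=0
after  5: x0=0x75 x1=0xdd x2=0x89 x3=0x73 x4=0x02  N=0 Z=0
-- IRQ taken; context saved, return-PC = 6 --

FLAGS = (N=0, Z=0)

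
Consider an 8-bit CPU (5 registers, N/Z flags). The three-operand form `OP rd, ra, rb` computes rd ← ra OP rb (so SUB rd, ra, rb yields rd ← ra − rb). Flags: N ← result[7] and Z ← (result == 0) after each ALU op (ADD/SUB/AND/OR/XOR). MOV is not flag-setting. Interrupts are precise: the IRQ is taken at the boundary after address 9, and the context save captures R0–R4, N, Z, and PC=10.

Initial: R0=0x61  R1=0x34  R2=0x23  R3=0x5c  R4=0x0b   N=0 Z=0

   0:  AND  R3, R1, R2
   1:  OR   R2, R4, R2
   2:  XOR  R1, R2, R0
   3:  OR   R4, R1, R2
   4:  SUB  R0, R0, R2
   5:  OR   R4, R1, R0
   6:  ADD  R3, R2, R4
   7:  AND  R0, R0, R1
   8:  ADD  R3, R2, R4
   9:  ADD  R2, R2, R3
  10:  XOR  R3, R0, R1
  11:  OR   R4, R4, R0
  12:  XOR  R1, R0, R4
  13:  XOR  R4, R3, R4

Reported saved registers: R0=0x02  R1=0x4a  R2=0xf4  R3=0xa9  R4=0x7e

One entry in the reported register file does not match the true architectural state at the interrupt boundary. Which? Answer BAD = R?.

after  0: R0=0x61 R1=0x34 R2=0x23 R3=0x20 R4=0x0b  N=0 Z=0
after  1: R0=0x61 R1=0x34 R2=0x2b R3=0x20 R4=0x0b  N=0 Z=0
after  2: R0=0x61 R1=0x4a R2=0x2b R3=0x20 R4=0x0b  N=0 Z=0
after  3: R0=0x61 R1=0x4a R2=0x2b R3=0x20 R4=0x6b  N=0 Z=0
after  4: R0=0x36 R1=0x4a R2=0x2b R3=0x20 R4=0x6b  N=0 Z=0
after  5: R0=0x36 R1=0x4a R2=0x2b R3=0x20 R4=0x7e  N=0 Z=0
after  6: R0=0x36 R1=0x4a R2=0x2b R3=0xa9 R4=0x7e  N=1 Z=0
after  7: R0=0x02 R1=0x4a R2=0x2b R3=0xa9 R4=0x7e  N=0 Z=0
after  8: R0=0x02 R1=0x4a R2=0x2b R3=0xa9 R4=0x7e  N=1 Z=0
after  9: R0=0x02 R1=0x4a R2=0xd4 R3=0xa9 R4=0x7e  N=1 Z=0
-- IRQ taken; context saved, return-PC = 10 --
mismatch: R2: reported 0xf4 vs actual 0xd4

BAD = R2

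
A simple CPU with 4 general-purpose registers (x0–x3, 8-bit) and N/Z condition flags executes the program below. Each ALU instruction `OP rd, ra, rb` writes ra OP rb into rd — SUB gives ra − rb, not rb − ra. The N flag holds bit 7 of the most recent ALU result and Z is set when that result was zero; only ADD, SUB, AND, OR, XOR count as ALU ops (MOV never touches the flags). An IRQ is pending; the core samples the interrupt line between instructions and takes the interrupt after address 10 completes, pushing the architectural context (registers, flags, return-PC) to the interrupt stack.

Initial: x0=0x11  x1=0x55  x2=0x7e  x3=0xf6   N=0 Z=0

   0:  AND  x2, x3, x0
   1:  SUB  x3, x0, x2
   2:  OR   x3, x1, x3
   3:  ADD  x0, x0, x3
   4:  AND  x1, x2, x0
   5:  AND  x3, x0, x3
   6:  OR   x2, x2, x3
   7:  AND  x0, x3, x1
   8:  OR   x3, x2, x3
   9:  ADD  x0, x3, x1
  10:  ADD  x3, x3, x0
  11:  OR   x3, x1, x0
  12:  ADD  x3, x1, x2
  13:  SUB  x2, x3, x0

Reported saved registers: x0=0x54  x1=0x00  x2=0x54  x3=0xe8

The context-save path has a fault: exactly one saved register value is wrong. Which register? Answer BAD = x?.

after  0: x0=0x11 x1=0x55 x2=0x10 x3=0xf6  N=0 Z=0
after  1: x0=0x11 x1=0x55 x2=0x10 x3=0x01  N=0 Z=0
after  2: x0=0x11 x1=0x55 x2=0x10 x3=0x55  N=0 Z=0
after  3: x0=0x66 x1=0x55 x2=0x10 x3=0x55  N=0 Z=0
after  4: x0=0x66 x1=0x00 x2=0x10 x3=0x55  N=0 Z=1
after  5: x0=0x66 x1=0x00 x2=0x10 x3=0x44  N=0 Z=0
after  6: x0=0x66 x1=0x00 x2=0x54 x3=0x44  N=0 Z=0
after  7: x0=0x00 x1=0x00 x2=0x54 x3=0x44  N=0 Z=1
after  8: x0=0x00 x1=0x00 x2=0x54 x3=0x54  N=0 Z=0
after  9: x0=0x54 x1=0x00 x2=0x54 x3=0x54  N=0 Z=0
after 10: x0=0x54 x1=0x00 x2=0x54 x3=0xa8  N=1 Z=0
-- IRQ taken; context saved, return-PC = 11 --
mismatch: x3: reported 0xe8 vs actual 0xa8

BAD = x3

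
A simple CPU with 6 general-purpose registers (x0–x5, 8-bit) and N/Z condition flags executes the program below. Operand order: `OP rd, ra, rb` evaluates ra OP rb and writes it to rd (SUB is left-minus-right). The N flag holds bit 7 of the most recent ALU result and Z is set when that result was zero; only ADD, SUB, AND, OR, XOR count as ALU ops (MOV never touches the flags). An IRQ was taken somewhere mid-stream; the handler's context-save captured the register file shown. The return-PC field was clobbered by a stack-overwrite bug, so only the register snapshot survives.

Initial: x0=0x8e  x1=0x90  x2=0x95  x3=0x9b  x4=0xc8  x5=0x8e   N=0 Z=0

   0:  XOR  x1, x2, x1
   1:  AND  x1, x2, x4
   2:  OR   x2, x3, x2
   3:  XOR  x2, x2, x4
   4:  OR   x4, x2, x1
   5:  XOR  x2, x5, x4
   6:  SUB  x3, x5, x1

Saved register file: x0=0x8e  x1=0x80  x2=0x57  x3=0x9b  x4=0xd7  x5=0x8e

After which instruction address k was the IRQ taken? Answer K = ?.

after  0: x0=0x8e x1=0x05 x2=0x95 x3=0x9b x4=0xc8 x5=0x8e  N=0 Z=0
after  1: x0=0x8e x1=0x80 x2=0x95 x3=0x9b x4=0xc8 x5=0x8e  N=1 Z=0
after  2: x0=0x8e x1=0x80 x2=0x9f x3=0x9b x4=0xc8 x5=0x8e  N=1 Z=0
after  3: x0=0x8e x1=0x80 x2=0x57 x3=0x9b x4=0xc8 x5=0x8e  N=0 Z=0
after  4: x0=0x8e x1=0x80 x2=0x57 x3=0x9b x4=0xd7 x5=0x8e  N=1 Z=0
-- IRQ taken; context saved, return-PC = 5 --

K = 4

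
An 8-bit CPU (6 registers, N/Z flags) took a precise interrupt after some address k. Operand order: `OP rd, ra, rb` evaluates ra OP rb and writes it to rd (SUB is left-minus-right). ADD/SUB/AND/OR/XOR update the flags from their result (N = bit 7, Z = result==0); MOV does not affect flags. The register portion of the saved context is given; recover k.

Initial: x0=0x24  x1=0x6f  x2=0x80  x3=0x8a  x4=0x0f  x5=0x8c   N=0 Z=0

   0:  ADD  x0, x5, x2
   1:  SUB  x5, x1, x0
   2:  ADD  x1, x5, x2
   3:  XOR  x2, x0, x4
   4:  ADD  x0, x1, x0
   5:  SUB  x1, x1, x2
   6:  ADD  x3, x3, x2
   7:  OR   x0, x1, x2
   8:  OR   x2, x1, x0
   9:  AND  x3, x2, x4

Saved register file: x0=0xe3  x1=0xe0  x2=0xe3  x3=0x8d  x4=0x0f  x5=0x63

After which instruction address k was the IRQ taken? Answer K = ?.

after  0: x0=0x0c x1=0x6f x2=0x80 x3=0x8a x4=0x0f x5=0x8c  N=0 Z=0
after  1: x0=0x0c x1=0x6f x2=0x80 x3=0x8a x4=0x0f x5=0x63  N=0 Z=0
after  2: x0=0x0c x1=0xe3 x2=0x80 x3=0x8a x4=0x0f x5=0x63  N=1 Z=0
after  3: x0=0x0c x1=0xe3 x2=0x03 x3=0x8a x4=0x0f x5=0x63  N=0 Z=0
after  4: x0=0xef x1=0xe3 x2=0x03 x3=0x8a x4=0x0f x5=0x63  N=1 Z=0
after  5: x0=0xef x1=0xe0 x2=0x03 x3=0x8a x4=0x0f x5=0x63  N=1 Z=0
after  6: x0=0xef x1=0xe0 x2=0x03 x3=0x8d x4=0x0f x5=0x63  N=1 Z=0
after  7: x0=0xe3 x1=0xe0 x2=0x03 x3=0x8d x4=0x0f x5=0x63  N=1 Z=0
after  8: x0=0xe3 x1=0xe0 x2=0xe3 x3=0x8d x4=0x0f x5=0x63  N=1 Z=0
-- IRQ taken; context saved, return-PC = 9 --

K = 8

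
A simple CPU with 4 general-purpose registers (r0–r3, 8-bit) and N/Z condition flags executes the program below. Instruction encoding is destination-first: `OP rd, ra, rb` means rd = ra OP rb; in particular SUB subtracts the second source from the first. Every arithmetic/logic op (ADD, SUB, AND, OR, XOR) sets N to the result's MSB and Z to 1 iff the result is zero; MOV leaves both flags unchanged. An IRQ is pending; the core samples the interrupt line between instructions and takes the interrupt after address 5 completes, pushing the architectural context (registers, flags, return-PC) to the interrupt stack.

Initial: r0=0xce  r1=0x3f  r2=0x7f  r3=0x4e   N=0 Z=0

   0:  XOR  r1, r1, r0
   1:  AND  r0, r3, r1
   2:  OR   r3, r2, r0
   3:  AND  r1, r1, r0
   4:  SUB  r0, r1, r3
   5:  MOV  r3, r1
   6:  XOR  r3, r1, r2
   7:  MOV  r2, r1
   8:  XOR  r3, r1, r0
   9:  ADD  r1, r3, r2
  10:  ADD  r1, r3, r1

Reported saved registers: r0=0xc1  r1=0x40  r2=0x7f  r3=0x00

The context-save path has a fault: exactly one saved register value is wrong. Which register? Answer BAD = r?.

after  0: r0=0xce r1=0xf1 r2=0x7f r3=0x4e  N=1 Z=0
after  1: r0=0x40 r1=0xf1 r2=0x7f r3=0x4e  N=0 Z=0
after  2: r0=0x40 r1=0xf1 r2=0x7f r3=0x7f  N=0 Z=0
after  3: r0=0x40 r1=0x40 r2=0x7f r3=0x7f  N=0 Z=0
after  4: r0=0xc1 r1=0x40 r2=0x7f r3=0x7f  N=1 Z=0
after  5: r0=0xc1 r1=0x40 r2=0x7f r3=0x40  N=1 Z=0
-- IRQ taken; context saved, return-PC = 6 --
mismatch: r3: reported 0x00 vs actual 0x40

BAD = r3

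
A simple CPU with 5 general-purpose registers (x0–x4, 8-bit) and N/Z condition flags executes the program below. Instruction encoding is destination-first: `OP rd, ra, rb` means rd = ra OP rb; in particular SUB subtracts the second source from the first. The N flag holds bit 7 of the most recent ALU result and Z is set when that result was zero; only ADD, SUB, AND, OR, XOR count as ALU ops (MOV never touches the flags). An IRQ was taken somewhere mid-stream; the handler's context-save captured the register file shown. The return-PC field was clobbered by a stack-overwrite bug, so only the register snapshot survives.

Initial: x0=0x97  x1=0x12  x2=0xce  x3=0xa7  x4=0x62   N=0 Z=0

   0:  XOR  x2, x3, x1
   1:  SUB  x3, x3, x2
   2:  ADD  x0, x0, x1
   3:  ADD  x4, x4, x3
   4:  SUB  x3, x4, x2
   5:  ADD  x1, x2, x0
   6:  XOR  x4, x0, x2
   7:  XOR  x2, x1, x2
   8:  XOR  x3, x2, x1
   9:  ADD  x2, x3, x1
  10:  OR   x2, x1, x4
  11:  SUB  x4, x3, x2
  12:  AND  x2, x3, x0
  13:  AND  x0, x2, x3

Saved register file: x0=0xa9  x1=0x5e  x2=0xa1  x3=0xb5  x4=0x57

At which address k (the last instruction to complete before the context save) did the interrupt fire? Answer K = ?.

after  0: x0=0x97 x1=0x12 x2=0xb5 x3=0xa7 x4=0x62  N=1 Z=0
after  1: x0=0x97 x1=0x12 x2=0xb5 x3=0xf2 x4=0x62  N=1 Z=0
after  2: x0=0xa9 x1=0x12 x2=0xb5 x3=0xf2 x4=0x62  N=1 Z=0
after  3: x0=0xa9 x1=0x12 x2=0xb5 x3=0xf2 x4=0x54  N=0 Z=0
after  4: x0=0xa9 x1=0x12 x2=0xb5 x3=0x9f x4=0x54  N=1 Z=0
after  5: x0=0xa9 x1=0x5e x2=0xb5 x3=0x9f x4=0x54  N=0 Z=0
after  6: x0=0xa9 x1=0x5e x2=0xb5 x3=0x9f x4=0x1c  N=0 Z=0
after  7: x0=0xa9 x1=0x5e x2=0xeb x3=0x9f x4=0x1c  N=1 Z=0
after  8: x0=0xa9 x1=0x5e x2=0xeb x3=0xb5 x4=0x1c  N=1 Z=0
after  9: x0=0xa9 x1=0x5e x2=0x13 x3=0xb5 x4=0x1c  N=0 Z=0
after 10: x0=0xa9 x1=0x5e x2=0x5e x3=0xb5 x4=0x1c  N=0 Z=0
after 11: x0=0xa9 x1=0x5e x2=0x5e x3=0xb5 x4=0x57  N=0 Z=0
after 12: x0=0xa9 x1=0x5e x2=0xa1 x3=0xb5 x4=0x57  N=1 Z=0
-- IRQ taken; context saved, return-PC = 13 --

K = 12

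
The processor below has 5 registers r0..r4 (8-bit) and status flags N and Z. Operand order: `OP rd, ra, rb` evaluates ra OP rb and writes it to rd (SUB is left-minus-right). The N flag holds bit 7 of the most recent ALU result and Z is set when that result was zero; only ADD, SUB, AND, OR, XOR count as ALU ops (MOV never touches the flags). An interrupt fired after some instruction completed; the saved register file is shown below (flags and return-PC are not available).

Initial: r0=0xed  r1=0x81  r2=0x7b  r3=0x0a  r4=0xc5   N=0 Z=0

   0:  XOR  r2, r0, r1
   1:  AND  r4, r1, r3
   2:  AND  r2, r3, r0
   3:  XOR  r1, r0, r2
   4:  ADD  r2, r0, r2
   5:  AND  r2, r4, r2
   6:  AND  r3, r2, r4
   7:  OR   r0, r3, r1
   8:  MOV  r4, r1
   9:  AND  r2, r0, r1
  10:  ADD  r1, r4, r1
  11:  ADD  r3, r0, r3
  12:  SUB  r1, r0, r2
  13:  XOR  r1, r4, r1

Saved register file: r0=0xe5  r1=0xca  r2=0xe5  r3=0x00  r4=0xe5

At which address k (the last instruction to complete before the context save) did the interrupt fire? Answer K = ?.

K = 10

after  0: r0=0xed r1=0x81 r2=0x6c r3=0x0a r4=0xc5  N=0 Z=0
after  1: r0=0xed r1=0x81 r2=0x6c r3=0x0a r4=0x00  N=0 Z=1
after  2: r0=0xed r1=0x81 r2=0x08 r3=0x0a r4=0x00  N=0 Z=0
after  3: r0=0xed r1=0xe5 r2=0x08 r3=0x0a r4=0x00  N=1 Z=0
after  4: r0=0xed r1=0xe5 r2=0xf5 r3=0x0a r4=0x00  N=1 Z=0
after  5: r0=0xed r1=0xe5 r2=0x00 r3=0x0a r4=0x00  N=0 Z=1
after  6: r0=0xed r1=0xe5 r2=0x00 r3=0x00 r4=0x00  N=0 Z=1
after  7: r0=0xe5 r1=0xe5 r2=0x00 r3=0x00 r4=0x00  N=1 Z=0
after  8: r0=0xe5 r1=0xe5 r2=0x00 r3=0x00 r4=0xe5  N=1 Z=0
after  9: r0=0xe5 r1=0xe5 r2=0xe5 r3=0x00 r4=0xe5  N=1 Z=0
after 10: r0=0xe5 r1=0xca r2=0xe5 r3=0x00 r4=0xe5  N=1 Z=0
-- IRQ taken; context saved, return-PC = 11 --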